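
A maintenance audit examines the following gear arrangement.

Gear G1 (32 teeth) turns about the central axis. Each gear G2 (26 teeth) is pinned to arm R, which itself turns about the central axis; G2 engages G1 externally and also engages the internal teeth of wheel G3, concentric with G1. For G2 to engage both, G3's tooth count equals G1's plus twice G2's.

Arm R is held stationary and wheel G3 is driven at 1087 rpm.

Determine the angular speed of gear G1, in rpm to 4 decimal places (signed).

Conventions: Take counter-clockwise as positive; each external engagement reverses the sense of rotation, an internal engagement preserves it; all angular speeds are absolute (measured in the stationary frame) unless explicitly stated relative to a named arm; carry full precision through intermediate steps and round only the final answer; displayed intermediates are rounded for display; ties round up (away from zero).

-2853.3750 rpm

class = planetary set [G3 = 32+2·26 = 84; Willis about the carrier]
normalise by the input: solve with ω_ring = 1, then scale by 1087 rpm
ring teeth: 32 + 2·26 = 84
32(ω_sun−ω_arm) = −84(ω_ring−ω_arm),  ω_arm = 0, ω_ring = 1
ω_sun = 0 − (84/32)(1−0) = -21/8
scale: ω_sun = -21/8 × 1087 rpm = -2853.3750 rpm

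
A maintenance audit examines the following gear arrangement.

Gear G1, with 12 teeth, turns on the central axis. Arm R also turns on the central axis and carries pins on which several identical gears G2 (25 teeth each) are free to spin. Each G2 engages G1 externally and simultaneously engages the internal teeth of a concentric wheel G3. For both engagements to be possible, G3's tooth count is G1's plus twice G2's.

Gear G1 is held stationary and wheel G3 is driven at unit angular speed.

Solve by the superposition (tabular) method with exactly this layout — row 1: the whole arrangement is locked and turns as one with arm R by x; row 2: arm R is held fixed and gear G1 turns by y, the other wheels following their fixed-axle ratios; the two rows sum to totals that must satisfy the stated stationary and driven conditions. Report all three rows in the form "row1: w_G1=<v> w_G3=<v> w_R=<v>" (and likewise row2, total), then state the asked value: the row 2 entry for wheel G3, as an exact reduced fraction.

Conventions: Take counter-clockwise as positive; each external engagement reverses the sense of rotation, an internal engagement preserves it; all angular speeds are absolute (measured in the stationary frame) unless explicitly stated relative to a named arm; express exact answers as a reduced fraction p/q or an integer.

row1: w_G1=31/37 w_G3=31/37 w_R=31/37
row2: w_G1=-31/37 w_G3=6/37 w_R=0
total: w_G1=0 w_G3=1 w_R=31/37
asked value: 6/37

topology: planetary set — G1 12T / G2 25T / G3 62T, arm = carrier (Willis)
row 1 — lock + rotate with arm: ω_sun = ω_ring = ω_arm = x
superposition row 2 [arm held]: sun y, ring −(12/62)·y, arm 0
boundary: total ω_sun = x + y = 0 and total ω_ring = x − (12/62)·y = 1  ⇒  y = -31/37, x = 31/37
row 2 ring = −(12/62)·(-31/37) = 6/37
totals (row 1 + row 2): sun 31/37 + (-31/37) = 0, ring 31/37 + 6/37 = 1, arm 31/37 + 0 = 31/37
asked cell (row2, ring) = 6/37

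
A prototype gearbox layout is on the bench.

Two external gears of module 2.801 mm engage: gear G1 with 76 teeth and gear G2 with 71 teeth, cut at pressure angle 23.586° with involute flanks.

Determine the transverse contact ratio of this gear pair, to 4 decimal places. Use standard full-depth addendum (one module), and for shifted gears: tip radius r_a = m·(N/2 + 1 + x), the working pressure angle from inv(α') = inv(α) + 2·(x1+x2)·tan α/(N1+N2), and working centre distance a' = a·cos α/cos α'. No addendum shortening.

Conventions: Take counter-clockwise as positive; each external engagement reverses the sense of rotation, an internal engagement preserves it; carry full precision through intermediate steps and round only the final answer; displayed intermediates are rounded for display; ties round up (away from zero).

1.6296

recognized (one external pair, fixed centres): single-mesh tooth geometry, m = 2.801, N1 = 76, N2 = 71
base radii: r_b1 = 97.546225, r_b2 = 91.128711
tip radii: r_a1 = 109.239000, r_a2 = 102.236500
no profile shift: α' = α, a' = a
action lengths: √(r_a1²−r_b1²) = 49.172076, √(r_a2²−r_b2²) = 46.345011
base pitch p_b = π·m·cos α = 8.064487
CR = (49.172076 + 46.345011 − 205.873500·sin 23.58600°)/8.064487 = 1.629605
contact ratio ≈ 1.6296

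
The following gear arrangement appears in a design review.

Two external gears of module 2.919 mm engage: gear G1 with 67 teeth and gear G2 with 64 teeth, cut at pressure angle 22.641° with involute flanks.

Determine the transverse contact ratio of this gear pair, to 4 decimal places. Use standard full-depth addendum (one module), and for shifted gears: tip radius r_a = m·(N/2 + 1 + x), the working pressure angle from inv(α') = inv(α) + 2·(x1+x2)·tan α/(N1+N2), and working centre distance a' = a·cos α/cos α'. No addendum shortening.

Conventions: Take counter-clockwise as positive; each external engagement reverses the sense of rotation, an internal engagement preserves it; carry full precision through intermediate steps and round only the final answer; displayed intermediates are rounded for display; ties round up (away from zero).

1.6606

topology: single-mesh involute geometry — m = 2.919, 67T/64T pair
base radii: r_b1 = 90.250582, r_b2 = 86.209511
tip radii: r_a1 = 100.705500, r_a2 = 96.327000
no profile shift: α' = α, a' = a
action lengths: √(r_a1²−r_b1²) = 44.681430, √(r_a2²−r_b2²) = 42.974541
base pitch p_b = π·m·cos α = 8.463599
CR = (44.681430 + 42.974541 − 191.194500·sin 22.64100°)/8.463599 = 1.660585
contact ratio ≈ 1.6606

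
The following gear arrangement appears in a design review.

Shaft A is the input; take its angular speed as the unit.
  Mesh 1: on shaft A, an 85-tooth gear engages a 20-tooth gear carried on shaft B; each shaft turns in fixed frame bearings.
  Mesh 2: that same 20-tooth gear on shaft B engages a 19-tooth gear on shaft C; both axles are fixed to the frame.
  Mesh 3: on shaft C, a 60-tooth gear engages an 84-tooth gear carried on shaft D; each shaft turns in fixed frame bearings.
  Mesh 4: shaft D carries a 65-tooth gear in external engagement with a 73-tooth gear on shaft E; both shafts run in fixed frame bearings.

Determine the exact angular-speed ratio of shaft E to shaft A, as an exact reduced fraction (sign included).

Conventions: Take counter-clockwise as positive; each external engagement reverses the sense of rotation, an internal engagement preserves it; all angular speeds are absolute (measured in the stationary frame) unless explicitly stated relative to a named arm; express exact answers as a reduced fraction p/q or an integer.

27625/9709

class = fixed-axis compound train [4 meshes; 4 ratios multiply, 4 sense flips]
mesh 1 [85T→20T]: running ratio 17/4, sense −
mesh 2 [20T→19T]: running ratio 85/19, sense +
mesh 3 [60T→84T]: running ratio 425/133, sense −
mesh 4 [65T→73T]: running ratio 27625/9709, sense +
ω_out/ω_in = 27625/9709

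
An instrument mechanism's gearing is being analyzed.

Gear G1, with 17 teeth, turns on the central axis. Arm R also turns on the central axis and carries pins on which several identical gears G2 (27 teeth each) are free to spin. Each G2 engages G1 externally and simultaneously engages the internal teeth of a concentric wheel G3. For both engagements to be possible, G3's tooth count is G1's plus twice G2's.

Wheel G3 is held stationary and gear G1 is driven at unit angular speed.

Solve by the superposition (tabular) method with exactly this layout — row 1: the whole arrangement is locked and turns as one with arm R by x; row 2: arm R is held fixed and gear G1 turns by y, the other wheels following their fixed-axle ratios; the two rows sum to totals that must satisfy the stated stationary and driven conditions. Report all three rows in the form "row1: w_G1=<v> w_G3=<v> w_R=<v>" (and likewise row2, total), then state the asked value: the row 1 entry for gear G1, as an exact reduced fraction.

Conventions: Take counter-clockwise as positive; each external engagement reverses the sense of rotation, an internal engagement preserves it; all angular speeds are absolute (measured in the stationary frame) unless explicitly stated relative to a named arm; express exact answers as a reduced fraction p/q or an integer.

recognized (axles ride arm R): planetary set, 17/27/71 teeth
row 1 (train locked, turned with arm): all members turn x
row 2: sun turns y, ring = −(17/71)·y, arm 0
boundary: total ω_ring = x − (17/71)·y = 0 and total ω_sun = x + y = 1  ⇒  y = 71/88, x = 17/88
row 2 ring = −(17/71)·71/88 = -17/88
totals (row 1 + row 2): sun 17/88 + 71/88 = 1, ring 17/88 + (-17/88) = 0, arm 17/88 + 0 = 17/88
asked cell (row1, sun) = 17/88

row1: w_G1=17/88 w_G3=17/88 w_R=17/88
row2: w_G1=71/88 w_G3=-17/88 w_R=0
total: w_G1=1 w_G3=0 w_R=17/88
asked value: 17/88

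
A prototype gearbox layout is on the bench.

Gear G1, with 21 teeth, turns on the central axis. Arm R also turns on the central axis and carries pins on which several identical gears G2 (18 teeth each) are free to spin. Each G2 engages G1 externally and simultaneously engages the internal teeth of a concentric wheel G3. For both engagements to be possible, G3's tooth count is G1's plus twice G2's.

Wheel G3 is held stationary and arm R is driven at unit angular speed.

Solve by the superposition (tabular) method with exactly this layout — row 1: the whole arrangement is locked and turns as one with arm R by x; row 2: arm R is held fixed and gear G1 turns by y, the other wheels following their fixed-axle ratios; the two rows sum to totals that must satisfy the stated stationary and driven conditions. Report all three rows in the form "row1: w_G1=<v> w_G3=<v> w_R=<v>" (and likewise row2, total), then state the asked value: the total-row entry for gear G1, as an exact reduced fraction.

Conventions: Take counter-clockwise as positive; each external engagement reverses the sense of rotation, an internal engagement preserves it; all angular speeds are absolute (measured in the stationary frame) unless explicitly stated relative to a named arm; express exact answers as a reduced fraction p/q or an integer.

planetary set (21T centre, 18T on arm, 57T internal) — Willis relation
superposition row 1 [locked train]: every member turns x
superposition row 2 [arm held]: sun y, ring −(21/57)·y, arm 0
boundary: total ω_ring = x − (21/57)·y = 0 and total ω_arm = x = 1  ⇒  y = 19/7, x = 1
row 2 ring = −(21/57)·19/7 = -1
totals (row 1 + row 2): sun 1 + 19/7 = 26/7, ring 1 + (-1) = 0, arm 1 + 0 = 1
asked cell (total, sun) = 26/7

row1: w_G1=1 w_G3=1 w_R=1
row2: w_G1=19/7 w_G3=-1 w_R=0
total: w_G1=26/7 w_G3=0 w_R=1
asked value: 26/7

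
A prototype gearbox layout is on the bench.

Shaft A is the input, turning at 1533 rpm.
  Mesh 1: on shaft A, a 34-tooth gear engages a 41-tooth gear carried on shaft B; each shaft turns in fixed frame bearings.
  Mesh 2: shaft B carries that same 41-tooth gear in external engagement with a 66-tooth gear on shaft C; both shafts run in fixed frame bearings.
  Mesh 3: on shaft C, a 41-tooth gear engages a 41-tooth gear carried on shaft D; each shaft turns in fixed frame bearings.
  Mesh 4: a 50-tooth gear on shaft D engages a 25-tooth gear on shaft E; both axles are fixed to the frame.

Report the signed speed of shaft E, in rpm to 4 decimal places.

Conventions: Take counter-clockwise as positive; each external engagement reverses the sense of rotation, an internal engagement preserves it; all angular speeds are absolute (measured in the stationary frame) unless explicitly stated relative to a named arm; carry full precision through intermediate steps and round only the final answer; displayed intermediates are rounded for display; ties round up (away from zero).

recognized (5 fixed axles, 4 meshes): fixed-axis compound train
mesh 1 [34T→41T]: ω = 1533.0000×34/41 = 1271.2683 rpm, sense flips to −
mesh 2 [41T→66T]: ω = 1271.2683×41/66 = 789.7273 rpm, sense flips to +
mesh 3 [41T→41T]: ω = 789.7273×41/41 = 789.7273 rpm, sense flips to −
mesh 4 [50T→25T]: ω = 789.7273×50/25 = 1579.4545 rpm, sense flips to +
signed output speed = +1579.4545 rpm

+1579.4545 rpm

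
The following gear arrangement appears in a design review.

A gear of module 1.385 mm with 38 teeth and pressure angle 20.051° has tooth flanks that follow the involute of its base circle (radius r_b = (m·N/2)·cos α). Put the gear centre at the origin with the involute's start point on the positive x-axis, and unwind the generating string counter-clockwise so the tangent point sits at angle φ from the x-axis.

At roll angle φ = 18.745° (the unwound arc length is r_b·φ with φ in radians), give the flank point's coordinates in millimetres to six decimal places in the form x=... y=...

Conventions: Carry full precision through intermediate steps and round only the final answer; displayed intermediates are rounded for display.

x=26.007751 y=0.285470

topology: single-mesh involute geometry — m = 1.385, N = 38
pitch radius r_p = m·N/2 = 1.385·38/2 = 26.315000
base radius r_b = r_p·cos α = 26.315000·cos 20.051° = 24.719990
roll angle φ = 18.745° = 0.32716197 rad
x = r_b·(cos φ + φ·sin φ) = 26.007751
y = r_b·(sin φ − φ·cos φ) = 0.285470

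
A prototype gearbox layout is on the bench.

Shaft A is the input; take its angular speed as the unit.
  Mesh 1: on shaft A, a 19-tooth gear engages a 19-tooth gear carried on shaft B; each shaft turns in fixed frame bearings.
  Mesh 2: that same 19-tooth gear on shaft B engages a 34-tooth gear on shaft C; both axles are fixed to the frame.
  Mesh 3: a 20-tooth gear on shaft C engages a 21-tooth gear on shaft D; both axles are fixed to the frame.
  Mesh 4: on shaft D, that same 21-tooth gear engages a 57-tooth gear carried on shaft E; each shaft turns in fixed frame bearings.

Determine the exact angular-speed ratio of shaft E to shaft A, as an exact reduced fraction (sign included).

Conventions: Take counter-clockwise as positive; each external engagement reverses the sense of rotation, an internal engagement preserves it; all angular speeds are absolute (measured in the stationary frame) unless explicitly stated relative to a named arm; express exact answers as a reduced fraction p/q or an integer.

10/51

class = fixed-axis compound train [4 meshes; 4 ratios multiply, 4 sense flips]
mesh 1 [19T→19T]: running ratio 1, sense −
mesh 2 [19T→34T]: running ratio 19/34, sense +
mesh 3 [20T→21T]: running ratio 190/357, sense −
mesh 4 [21T→57T]: running ratio 10/51, sense +
ω_out/ω_in = 10/51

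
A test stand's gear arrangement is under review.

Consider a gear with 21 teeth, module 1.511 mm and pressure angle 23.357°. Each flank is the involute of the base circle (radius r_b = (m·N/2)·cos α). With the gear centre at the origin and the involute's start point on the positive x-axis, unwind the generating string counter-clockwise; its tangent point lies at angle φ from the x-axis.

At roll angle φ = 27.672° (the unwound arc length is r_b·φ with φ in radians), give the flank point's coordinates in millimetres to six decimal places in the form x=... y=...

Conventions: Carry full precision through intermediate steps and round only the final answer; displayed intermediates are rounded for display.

x=16.166317 y=0.534305

class = single-mesh tooth geometry [base-circle involute, m = 1.511, 21T]
pitch radius r_p = m·N/2 = 1.511·21/2 = 15.865500
base radius r_b = r_p·cos α = 15.865500·cos 23.357° = 14.565361
roll angle φ = 27.672° = 0.48296751 rad
x = r_b·(cos φ + φ·sin φ) = 16.166317
y = r_b·(sin φ − φ·cos φ) = 0.534305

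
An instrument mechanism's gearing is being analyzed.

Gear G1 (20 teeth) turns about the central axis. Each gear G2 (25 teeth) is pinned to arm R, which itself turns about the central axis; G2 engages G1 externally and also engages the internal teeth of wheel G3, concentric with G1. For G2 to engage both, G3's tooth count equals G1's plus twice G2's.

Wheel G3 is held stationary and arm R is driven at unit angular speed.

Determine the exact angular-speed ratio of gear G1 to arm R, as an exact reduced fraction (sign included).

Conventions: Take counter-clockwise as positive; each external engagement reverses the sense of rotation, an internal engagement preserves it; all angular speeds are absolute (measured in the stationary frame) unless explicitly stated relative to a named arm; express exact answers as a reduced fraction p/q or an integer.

9/2

recognized (axles ride arm R): planetary set, 20/25/70 teeth
ring teeth: 20 + 2·25 = 70
20(ω_sun−ω_arm) = −70(ω_ring−ω_arm),  ω_ring = 0, ω_arm = 1
ω_sun = 1 − (70/20)(0−1) = 9/2
ω_out/ω_in = 9/2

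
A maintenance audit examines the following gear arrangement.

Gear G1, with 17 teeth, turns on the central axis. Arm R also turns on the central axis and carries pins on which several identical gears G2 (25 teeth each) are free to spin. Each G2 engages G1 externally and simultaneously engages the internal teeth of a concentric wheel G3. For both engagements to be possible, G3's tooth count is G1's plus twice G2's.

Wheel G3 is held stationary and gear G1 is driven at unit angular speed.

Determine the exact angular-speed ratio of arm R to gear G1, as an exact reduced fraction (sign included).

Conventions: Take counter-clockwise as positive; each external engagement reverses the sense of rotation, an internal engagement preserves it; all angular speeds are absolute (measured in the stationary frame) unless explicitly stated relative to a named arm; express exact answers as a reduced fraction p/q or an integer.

17/84

planetary set (17T centre, 25T on arm, 67T internal) — Willis relation
ring teeth: 17 + 2·25 = 67
17(ω_sun−ω_arm) = −67(ω_ring−ω_arm),  ω_ring = 0, ω_sun = 1
17(1−ω_arm) = −67(0−ω_arm)  ⇒  84·ω_arm = 17  ⇒  ω_arm = 17/84
ω_out/ω_in = 17/84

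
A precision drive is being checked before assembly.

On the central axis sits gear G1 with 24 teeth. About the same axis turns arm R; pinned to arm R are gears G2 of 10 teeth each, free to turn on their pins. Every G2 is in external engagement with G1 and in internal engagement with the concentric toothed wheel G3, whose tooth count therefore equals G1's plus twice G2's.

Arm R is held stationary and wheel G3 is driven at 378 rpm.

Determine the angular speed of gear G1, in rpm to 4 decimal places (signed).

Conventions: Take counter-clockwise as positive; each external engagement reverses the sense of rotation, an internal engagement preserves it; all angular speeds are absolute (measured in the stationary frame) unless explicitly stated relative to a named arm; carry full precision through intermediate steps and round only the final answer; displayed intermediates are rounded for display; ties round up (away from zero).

class = planetary set [G3 = 24+2·10 = 44; Willis about the carrier]
normalise by the input: solve with ω_ring = 1, then scale by 378 rpm
ring teeth: 24 + 2·10 = 44
24(ω_sun−ω_arm) = −44(ω_ring−ω_arm),  ω_arm = 0, ω_ring = 1
ω_sun = 0 − (44/24)(1−0) = -11/6
scale: ω_sun = -11/6 × 378 rpm = -693.0000 rpm

-693.0000 rpm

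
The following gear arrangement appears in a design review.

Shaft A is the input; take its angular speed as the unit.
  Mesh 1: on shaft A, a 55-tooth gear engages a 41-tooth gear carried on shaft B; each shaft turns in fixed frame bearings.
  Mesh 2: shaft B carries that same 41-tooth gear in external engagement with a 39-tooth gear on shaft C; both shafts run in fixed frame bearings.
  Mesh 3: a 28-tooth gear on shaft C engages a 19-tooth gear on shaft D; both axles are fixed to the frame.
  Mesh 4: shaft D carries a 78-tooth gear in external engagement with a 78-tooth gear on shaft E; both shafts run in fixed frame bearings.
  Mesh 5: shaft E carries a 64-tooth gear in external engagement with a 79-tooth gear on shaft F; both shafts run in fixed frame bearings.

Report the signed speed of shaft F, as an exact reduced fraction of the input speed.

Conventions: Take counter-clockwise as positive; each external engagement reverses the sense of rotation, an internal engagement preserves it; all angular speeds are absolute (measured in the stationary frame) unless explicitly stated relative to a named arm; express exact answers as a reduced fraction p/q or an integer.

5-mesh fixed-axis compound train (all bearings frame-fixed)
mesh 1 [55T→41T]: |ω|/ω_in = 1×55/41 = 55/41, sense flips to −
mesh 2 [41T→39T]: |ω|/ω_in = (55/41)×41/39 = 55/39, sense flips to +
mesh 3 [28T→19T]: |ω|/ω_in = (55/39)×28/19 = 1540/741, sense flips to −
mesh 4 [78T→78T]: |ω|/ω_in = (1540/741)×78/78 = 1540/741, sense flips to +
mesh 5 [64T→79T]: |ω|/ω_in = (1540/741)×64/79 = 98560/58539, sense flips to −
signed output speed (× input speed) = -98560/58539

-98560/58539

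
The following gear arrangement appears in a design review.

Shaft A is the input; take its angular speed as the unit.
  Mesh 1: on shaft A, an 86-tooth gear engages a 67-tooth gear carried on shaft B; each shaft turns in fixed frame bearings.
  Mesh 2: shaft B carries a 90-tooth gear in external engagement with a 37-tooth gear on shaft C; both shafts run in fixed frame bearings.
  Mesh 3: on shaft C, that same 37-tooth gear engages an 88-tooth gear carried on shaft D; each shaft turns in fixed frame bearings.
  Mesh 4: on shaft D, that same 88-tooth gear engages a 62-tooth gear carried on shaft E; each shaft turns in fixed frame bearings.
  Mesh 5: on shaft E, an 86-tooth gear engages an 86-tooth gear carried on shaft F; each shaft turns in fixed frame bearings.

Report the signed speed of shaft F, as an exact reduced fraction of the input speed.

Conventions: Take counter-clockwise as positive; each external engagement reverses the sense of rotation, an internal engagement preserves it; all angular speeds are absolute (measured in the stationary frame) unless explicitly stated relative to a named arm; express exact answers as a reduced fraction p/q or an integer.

-3870/2077

5-mesh fixed-axis compound train (all bearings frame-fixed)
mesh 1 [86T→67T]: |ω|/ω_in = 1×86/67 = 86/67, sense flips to −
mesh 2 [90T→37T]: |ω|/ω_in = (86/67)×90/37 = 7740/2479, sense flips to +
mesh 3 [37T→88T]: |ω|/ω_in = (7740/2479)×37/88 = 1935/1474, sense flips to −
mesh 4 [88T→62T]: |ω|/ω_in = (1935/1474)×88/62 = 3870/2077, sense flips to +
mesh 5 [86T→86T]: |ω|/ω_in = (3870/2077)×86/86 = 3870/2077, sense flips to −
signed output speed (× input speed) = -3870/2077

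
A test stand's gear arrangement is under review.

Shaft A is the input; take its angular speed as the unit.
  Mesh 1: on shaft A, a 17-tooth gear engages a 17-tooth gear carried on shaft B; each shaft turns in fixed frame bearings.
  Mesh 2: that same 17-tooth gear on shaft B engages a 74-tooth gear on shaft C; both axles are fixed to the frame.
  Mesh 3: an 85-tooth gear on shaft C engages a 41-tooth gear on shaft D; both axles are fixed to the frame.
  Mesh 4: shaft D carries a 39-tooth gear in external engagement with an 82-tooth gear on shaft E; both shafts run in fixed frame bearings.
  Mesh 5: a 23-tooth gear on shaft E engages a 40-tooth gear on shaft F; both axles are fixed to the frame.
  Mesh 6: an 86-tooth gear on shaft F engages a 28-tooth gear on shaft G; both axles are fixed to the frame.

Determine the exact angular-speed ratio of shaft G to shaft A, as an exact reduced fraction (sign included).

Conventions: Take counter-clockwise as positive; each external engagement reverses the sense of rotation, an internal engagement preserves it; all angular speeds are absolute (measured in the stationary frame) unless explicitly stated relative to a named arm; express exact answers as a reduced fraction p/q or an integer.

class = fixed-axis compound train [6 meshes; 6 ratios multiply, 6 sense flips]
mesh 1 [17T→17T]: running ratio 1, sense −
mesh 2 [17T→74T]: running ratio 17/74, sense +
mesh 3 [85T→41T]: running ratio 1445/3034, sense −
mesh 4 [39T→82T]: running ratio 56355/248788, sense +
mesh 5 [23T→40T]: running ratio 259233/1990304, sense −
mesh 6 [86T→28T]: running ratio 11147019/27864256, sense +
ω_out/ω_in = 11147019/27864256

11147019/27864256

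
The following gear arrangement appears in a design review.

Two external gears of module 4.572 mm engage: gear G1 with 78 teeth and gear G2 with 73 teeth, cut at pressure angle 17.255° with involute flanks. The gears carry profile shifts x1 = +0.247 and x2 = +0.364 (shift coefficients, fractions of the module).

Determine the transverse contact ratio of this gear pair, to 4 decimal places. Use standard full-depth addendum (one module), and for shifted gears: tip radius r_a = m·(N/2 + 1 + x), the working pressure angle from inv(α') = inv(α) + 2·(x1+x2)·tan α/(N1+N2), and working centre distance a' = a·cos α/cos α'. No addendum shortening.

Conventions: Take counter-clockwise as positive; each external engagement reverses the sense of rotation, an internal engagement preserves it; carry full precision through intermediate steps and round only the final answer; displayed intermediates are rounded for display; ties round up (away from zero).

1.9118

class = single-mesh tooth geometry [involute pair 78T × 73T, m = 4.572]
base radii: r_b1 = 170.283081, r_b2 = 159.367499
tip radii: r_a1 = 184.009284, r_a2 = 173.114208
inv(α') = inv(17.255°) + 2·(+0.247+0.364)·tan α/(78+73) = 0.01196100  ⇒  α' = 18.62781°
a' = a·cos α / cos α' = 345.1860·cos 17.255°/cos 18.62781° = 347.874517
action lengths: √(r_a1²−r_b1²) = 69.735850, √(r_a2²−r_b2²) = 67.605689
base pitch p_b = π·m·cos α = 13.716925
CR = (69.735850 + 67.605689 − 347.874517·sin 18.62781°)/13.716925 = 1.911777
contact ratio ≈ 1.9118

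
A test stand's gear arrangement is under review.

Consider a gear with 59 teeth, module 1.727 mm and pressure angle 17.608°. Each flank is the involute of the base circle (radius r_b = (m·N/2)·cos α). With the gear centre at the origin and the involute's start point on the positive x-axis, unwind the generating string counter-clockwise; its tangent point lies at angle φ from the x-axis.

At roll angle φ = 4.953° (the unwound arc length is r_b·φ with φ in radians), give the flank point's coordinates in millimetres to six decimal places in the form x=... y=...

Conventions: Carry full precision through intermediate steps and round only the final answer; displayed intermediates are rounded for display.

x=48.740680 y=0.010449

topology: single-mesh involute geometry — m = 1.727, N = 59
pitch radius r_p = m·N/2 = 1.727·59/2 = 50.946500
base radius r_b = r_p·cos α = 50.946500·cos 17.608° = 48.559577
roll angle φ = 4.953° = 0.08644616 rad
x = r_b·(cos φ + φ·sin φ) = 48.740680
y = r_b·(sin φ − φ·cos φ) = 0.010449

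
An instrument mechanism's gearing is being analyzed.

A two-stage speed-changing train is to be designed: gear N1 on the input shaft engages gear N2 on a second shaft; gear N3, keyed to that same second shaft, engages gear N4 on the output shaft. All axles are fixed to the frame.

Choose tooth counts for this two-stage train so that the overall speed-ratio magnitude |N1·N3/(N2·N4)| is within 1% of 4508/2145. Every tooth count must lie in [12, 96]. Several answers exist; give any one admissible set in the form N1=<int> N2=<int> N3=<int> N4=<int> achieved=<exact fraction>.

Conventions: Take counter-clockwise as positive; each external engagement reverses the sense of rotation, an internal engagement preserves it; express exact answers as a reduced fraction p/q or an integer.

topology: fixed-axis compound train — 2 stages, target 4508/2145
target = 4508/2145 in lowest terms: an exact hit needs N1·N3 = k·4508 and N2·N4 = k·2145 for one integer k, every count in [12, 96]; additionally prefer no 1:1 stage (N1 ≠ N2, N3 ≠ N4)
k = 1: N1·N3 = 4508 = 49·92, N2·N4 = 2145 = 33·65
achieved = 49·92/(33·65) = 4508/2145; |achieved − target| = 0 ≤ 1127/53625 ✓

N1=49 N2=33 N3=92 N4=65 achieved=4508/2145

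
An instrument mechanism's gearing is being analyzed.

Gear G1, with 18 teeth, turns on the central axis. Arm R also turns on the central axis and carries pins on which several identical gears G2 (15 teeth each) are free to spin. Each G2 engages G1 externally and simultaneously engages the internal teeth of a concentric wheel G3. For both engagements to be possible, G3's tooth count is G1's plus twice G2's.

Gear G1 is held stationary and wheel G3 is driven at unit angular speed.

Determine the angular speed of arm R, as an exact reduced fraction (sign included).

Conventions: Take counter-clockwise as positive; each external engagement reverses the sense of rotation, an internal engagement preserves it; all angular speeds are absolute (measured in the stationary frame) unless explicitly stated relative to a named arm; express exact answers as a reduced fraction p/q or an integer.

8/11

recognized (axles ride arm R): planetary set, 18/15/48 teeth
ring teeth: 18 + 2·15 = 48
18(ω_sun−ω_arm) = −48(ω_ring−ω_arm),  ω_sun = 0, ω_ring = 1
18(0−ω_arm) = −48(1−ω_arm)  ⇒  66·ω_arm = 48  ⇒  ω_arm = 8/11
exact speed ratio = 8/11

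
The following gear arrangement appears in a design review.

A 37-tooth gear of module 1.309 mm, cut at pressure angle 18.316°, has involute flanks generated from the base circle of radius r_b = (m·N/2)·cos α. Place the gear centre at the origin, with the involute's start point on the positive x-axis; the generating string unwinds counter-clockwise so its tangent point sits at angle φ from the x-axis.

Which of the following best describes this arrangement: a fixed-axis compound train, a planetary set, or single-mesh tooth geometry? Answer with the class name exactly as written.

single-mesh tooth geometry

single-mesh involute tooth geometry (37T wheel at module 1.309)
classification: single-mesh tooth geometry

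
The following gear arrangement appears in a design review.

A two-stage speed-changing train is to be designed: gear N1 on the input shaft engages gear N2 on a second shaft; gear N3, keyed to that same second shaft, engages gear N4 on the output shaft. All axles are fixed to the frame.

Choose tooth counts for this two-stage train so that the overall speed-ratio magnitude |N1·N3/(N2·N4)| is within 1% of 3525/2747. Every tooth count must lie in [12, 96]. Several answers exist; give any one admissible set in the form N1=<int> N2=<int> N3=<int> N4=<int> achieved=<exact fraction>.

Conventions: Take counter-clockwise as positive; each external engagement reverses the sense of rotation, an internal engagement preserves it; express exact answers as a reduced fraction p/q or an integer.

N1=47 N2=41 N3=75 N4=67 achieved=3525/2747

class = fixed-axis compound train [2-stage, 3525/2747 wanted]
target = 3525/2747 in lowest terms: an exact hit needs N1·N3 = k·3525 and N2·N4 = k·2747 for one integer k, every count in [12, 96]; additionally prefer no 1:1 stage (N1 ≠ N2, N3 ≠ N4)
k = 1: N1·N3 = 3525 = 47·75, N2·N4 = 2747 = 41·67
achieved = 47·75/(41·67) = 3525/2747; |achieved − target| = 0 ≤ 141/10988 ✓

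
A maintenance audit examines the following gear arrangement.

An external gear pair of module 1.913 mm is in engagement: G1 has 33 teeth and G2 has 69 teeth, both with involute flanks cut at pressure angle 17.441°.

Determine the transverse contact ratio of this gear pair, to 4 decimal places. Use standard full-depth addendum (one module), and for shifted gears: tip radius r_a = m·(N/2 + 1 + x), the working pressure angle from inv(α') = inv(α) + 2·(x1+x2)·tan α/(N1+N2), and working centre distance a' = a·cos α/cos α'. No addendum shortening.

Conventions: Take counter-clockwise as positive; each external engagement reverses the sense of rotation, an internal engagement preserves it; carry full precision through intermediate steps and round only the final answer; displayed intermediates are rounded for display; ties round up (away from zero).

1.8888

recognized (one external pair, fixed centres): single-mesh tooth geometry, m = 1.913, N1 = 33, N2 = 69
base radii: r_b1 = 30.113357, r_b2 = 62.964291
tip radii: r_a1 = 33.477500, r_a2 = 67.911500
no profile shift: α' = α, a' = a
action lengths: √(r_a1²−r_b1²) = 14.626304, √(r_a2²−r_b2²) = 25.445429
base pitch p_b = π·m·cos α = 5.733570
CR = (14.626304 + 25.445429 − 97.563000·sin 17.44100°)/5.733570 = 1.888841
contact ratio ≈ 1.8888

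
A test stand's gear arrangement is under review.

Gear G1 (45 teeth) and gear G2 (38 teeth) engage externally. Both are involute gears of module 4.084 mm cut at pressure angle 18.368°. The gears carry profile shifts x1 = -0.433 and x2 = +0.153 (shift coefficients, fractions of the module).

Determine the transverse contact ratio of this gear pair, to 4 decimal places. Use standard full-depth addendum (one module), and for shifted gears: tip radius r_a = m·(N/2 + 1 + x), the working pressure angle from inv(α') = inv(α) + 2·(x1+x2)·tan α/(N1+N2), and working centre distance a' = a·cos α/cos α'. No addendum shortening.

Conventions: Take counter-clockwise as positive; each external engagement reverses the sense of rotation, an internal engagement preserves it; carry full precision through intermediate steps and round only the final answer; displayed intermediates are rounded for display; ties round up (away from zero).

1.8768

topology: single-mesh involute geometry — m = 4.084, 45T/38T pair
base radii: r_b1 = 87.208403, r_b2 = 73.642651
tip radii: r_a1 = 94.205628, r_a2 = 82.304852
inv(α') = inv(18.368°) + 2·(-0.433+0.153)·tan α/(45+38) = 0.00921321  ⇒  α' = 17.11473°
a' = a·cos α / cos α' = 169.4860·cos 18.368°/cos 17.11473° = 168.303990
action lengths: √(r_a1²−r_b1²) = 35.628568, √(r_a2²−r_b2²) = 36.753892
base pitch p_b = π·m·cos α = 12.176590
CR = (35.628568 + 36.753892 − 168.303990·sin 17.11473°)/12.176590 = 1.876795
contact ratio ≈ 1.8768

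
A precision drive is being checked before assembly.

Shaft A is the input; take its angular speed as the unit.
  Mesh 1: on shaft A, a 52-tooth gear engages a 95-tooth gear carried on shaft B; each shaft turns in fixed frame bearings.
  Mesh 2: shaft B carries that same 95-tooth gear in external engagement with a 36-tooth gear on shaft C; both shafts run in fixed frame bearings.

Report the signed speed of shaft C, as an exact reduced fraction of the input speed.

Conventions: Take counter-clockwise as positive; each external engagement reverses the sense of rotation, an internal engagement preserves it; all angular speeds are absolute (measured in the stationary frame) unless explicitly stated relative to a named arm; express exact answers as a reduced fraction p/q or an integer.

2-mesh fixed-axis compound train (all bearings frame-fixed)
mesh 1 [52T→95T]: |ω|/ω_in = 1×52/95 = 52/95, sense flips to −
mesh 2 [95T→36T]: |ω|/ω_in = (52/95)×95/36 = 13/9, sense flips to +
signed output speed (× input speed) = 13/9

13/9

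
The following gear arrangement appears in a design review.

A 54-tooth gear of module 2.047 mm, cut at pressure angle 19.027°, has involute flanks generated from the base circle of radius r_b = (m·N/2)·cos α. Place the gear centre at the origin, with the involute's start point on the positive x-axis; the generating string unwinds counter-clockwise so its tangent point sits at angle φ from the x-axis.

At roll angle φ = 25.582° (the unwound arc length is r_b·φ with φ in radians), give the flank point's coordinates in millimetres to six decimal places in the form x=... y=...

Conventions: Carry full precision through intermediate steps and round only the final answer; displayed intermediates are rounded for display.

x=57.200728 y=1.519543

class = single-mesh tooth geometry [base-circle involute, m = 2.047, 54T]
pitch radius r_p = m·N/2 = 2.047·54/2 = 55.269000
base radius r_b = r_p·cos α = 55.269000·cos 19.027° = 52.249381
roll angle φ = 25.582° = 0.44649013 rad
x = r_b·(cos φ + φ·sin φ) = 57.200728
y = r_b·(sin φ − φ·cos φ) = 1.519543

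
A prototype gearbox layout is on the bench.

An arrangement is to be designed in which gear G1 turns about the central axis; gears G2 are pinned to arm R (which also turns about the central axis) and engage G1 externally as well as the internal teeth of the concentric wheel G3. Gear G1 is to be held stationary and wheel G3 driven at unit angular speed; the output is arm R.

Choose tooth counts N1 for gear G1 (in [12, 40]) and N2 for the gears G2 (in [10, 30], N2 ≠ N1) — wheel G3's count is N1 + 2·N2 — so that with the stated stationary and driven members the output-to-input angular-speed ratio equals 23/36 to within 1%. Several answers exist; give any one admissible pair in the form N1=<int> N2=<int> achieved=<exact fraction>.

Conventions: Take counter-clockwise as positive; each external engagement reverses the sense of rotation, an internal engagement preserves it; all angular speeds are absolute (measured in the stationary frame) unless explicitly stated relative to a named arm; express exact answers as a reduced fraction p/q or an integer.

topology: planetary set — design target 23/36, arm = carrier (Willis)
Willis with ω_sun = 0: ω_arm/ω_ring = N3/(N1+N3); set equal to 23/36  ⇒  N3/N1 = (23/36)/(1 − 23/36) = 23/13
N3 = N1 + 2·N2  ⇒  N2/N1 = (N3/N1 − 1)/2 = (23/13 − 1)/2 = 5/13
smallest multiple with N1 ≥ 12 and N2 ≥ 10: k = 2  ⇒  N1 = 2·13 = 26, N2 = 2·5 = 10 (N1 ≤ 40, N2 ≤ 30, N2 ≠ N1 ✓), N3 = 26 + 2·10 = 46
check: N3/(N1+N3) with N1 = 26, N3 = 46 gives 23/36; |achieved − target| = 0 ≤ 23/3600 ✓

N1=26 N2=10 achieved=23/36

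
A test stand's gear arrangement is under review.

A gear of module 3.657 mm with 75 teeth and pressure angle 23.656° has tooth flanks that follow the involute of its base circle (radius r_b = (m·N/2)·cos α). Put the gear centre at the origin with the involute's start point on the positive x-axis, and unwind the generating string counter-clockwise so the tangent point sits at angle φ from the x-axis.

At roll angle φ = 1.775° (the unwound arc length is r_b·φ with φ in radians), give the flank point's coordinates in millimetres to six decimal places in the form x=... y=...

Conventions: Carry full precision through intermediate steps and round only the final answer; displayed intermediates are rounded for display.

recognized (one wheel, involute flank): single-mesh tooth geometry, m = 3.657, N = 75
pitch radius r_p = m·N/2 = 3.657·75/2 = 137.137500
base radius r_b = r_p·cos α = 137.137500·cos 23.656° = 125.613973
roll angle φ = 1.775° = 0.03097959 rad
x = r_b·(cos φ + φ·sin φ) = 125.674236
y = r_b·(sin φ − φ·cos φ) = 0.001245

x=125.674236 y=0.001245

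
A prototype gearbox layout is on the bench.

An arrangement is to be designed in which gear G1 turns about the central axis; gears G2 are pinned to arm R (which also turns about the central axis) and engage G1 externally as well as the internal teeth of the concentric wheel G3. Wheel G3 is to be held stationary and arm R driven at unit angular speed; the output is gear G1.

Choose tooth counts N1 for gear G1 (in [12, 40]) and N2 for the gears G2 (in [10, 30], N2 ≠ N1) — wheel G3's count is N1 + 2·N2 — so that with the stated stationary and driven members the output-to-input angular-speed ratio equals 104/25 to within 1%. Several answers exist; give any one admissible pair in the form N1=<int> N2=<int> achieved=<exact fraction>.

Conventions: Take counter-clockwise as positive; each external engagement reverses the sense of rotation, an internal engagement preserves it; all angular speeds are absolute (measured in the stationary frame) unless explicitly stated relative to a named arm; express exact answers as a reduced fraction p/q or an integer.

design class (target 104/25): planetary set
Willis with ω_ring = 0: ω_sun/ω_arm = (N1+N3)/N1; set equal to 104/25  ⇒  N3/N1 = 104/25 − 1 = 79/25
N3 = N1 + 2·N2  ⇒  N2/N1 = (N3/N1 − 1)/2 = (79/25 − 1)/2 = 27/25
smallest multiple with N1 ≥ 12 and N2 ≥ 10: k = 1  ⇒  N1 = 1·25 = 25, N2 = 1·27 = 27 (N1 ≤ 40, N2 ≤ 30, N2 ≠ N1 ✓), N3 = 25 + 2·27 = 79
check: (N1+N3)/N1 with N1 = 25, N3 = 79 gives 104/25; |achieved − target| = 0 ≤ 26/625 ✓

N1=25 N2=27 achieved=104/25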